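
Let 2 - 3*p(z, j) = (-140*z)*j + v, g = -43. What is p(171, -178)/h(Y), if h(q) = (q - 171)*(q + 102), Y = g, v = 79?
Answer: 4261397/37878 ≈ 112.50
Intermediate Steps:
Y = -43
p(z, j) = -77/3 + 140*j*z/3 (p(z, j) = 2/3 - ((-140*z)*j + 79)/3 = 2/3 - (-140*j*z + 79)/3 = 2/3 - (79 - 140*j*z)/3 = 2/3 + (-79/3 + 140*j*z/3) = -77/3 + 140*j*z/3)
h(q) = (-171 + q)*(102 + q)
p(171, -178)/h(Y) = (-77/3 + (140/3)*(-178)*171)/(-17442 + (-43)**2 - 69*(-43)) = (-77/3 - 1420440)/(-17442 + 1849 + 2967) = -4261397/3/(-12626) = -4261397/3*(-1/12626) = 4261397/37878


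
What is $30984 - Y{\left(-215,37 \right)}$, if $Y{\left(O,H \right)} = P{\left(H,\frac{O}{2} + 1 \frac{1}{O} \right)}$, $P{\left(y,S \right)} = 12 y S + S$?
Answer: $\frac{6778827}{86} \approx 78824.0$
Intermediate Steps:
$P{\left(y,S \right)} = S + 12 S y$ ($P{\left(y,S \right)} = 12 S y + S = S + 12 S y$)
$Y{\left(O,H \right)} = \left(1 + 12 H\right) \left(\frac{1}{O} + \frac{O}{2}\right)$ ($Y{\left(O,H \right)} = \left(\frac{O}{2} + 1 \frac{1}{O}\right) \left(1 + 12 H\right) = \left(O \frac{1}{2} + \frac{1}{O}\right) \left(1 + 12 H\right) = \left(\frac{O}{2} + \frac{1}{O}\right) \left(1 + 12 H\right) = \left(\frac{1}{O} + \frac{O}{2}\right) \left(1 + 12 H\right) = \left(1 + 12 H\right) \left(\frac{1}{O} + \frac{O}{2}\right)$)
$30984 - Y{\left(-215,37 \right)} = 30984 - \frac{\left(1 + 12 \cdot 37\right) \left(2 + \left(-215\right)^{2}\right)}{2 \left(-215\right)} = 30984 - \frac{1}{2} \left(- \frac{1}{215}\right) \left(1 + 444\right) \left(2 + 46225\right) = 30984 - \frac{1}{2} \left(- \frac{1}{215}\right) 445 \cdot 46227 = 30984 - - \frac{4114203}{86} = 30984 + \frac{4114203}{86} = \frac{6778827}{86}$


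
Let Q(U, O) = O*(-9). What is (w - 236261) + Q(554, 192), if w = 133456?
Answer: -104533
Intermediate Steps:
Q(U, O) = -9*O
(w - 236261) + Q(554, 192) = (133456 - 236261) - 9*192 = -102805 - 1728 = -104533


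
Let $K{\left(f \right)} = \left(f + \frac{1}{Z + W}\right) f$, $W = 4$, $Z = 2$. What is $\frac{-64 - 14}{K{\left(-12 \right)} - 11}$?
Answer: $- \frac{78}{131} \approx -0.59542$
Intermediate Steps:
$K{\left(f \right)} = f \left(\frac{1}{6} + f\right)$ ($K{\left(f \right)} = \left(f + \frac{1}{2 + 4}\right) f = \left(f + \frac{1}{6}\right) f = \left(\frac{1}{6} + f\right) f = f \left(\frac{1}{6} + f\right)$)
$\frac{-64 - 14}{K{\left(-12 \right)} - 11} = \frac{-64 - 14}{- 12 \left(\frac{1}{6} - 12\right) - 11} = - \frac{78}{\left(-12\right) \left(- \frac{71}{6}\right) - 11} = - \frac{78}{142 - 11} = - \frac{78}{131}$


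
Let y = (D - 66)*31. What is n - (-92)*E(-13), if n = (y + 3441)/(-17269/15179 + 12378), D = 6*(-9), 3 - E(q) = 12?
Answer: -155559264345/187868393 ≈ -828.02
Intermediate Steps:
E(q) = -9 (E(q) = 3 - 1*12 = 3 - 12 = -9)
D = -54
y = -3720 (y = (-54 - 66)*31 = -120*31 = -3720)
n = -4234941/187868393 (n = (-3720 + 3441)/(-17269/15179 + 12378) = -279/(-17269*1/15179 + 12378) = -279/(-17269/15179 + 12378) = -279/187868393/15179 = -279*15179/187868393 = -4234941/187868393 ≈ -0.022542)
n - (-92)*E(-13) = -4234941/187868393 - (-92)*(-9) = -4234941/187868393 - 1*828 = -4234941/187868393 - 828 = -155559264345/187868393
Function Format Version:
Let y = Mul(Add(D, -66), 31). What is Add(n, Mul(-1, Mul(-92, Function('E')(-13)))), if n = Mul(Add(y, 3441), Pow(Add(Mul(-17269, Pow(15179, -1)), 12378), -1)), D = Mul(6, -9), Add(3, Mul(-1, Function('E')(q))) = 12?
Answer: Rational(-155559264345, 187868393) ≈ -828.02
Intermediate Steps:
Function('E')(q) = -9 (Function('E')(q) = Add(3, Mul(-1, 12)) = Add(3, -12) = -9)
D = -54
y = -3720 (y = Mul(Add(-54, -66), 31) = Mul(-120, 31) = -3720)
n = Rational(-4234941, 187868393) (n = Mul(Add(-3720, 3441), Pow(Add(Mul(-17269, Pow(15179, -1)), 12378), -1)) = Mul(-279, Pow(Add(Mul(-17269, Rational(1, 15179)), 12378), -1)) = Mul(-279, Pow(Add(Rational(-17269, 15179), 12378), -1)) = Mul(-279, Pow(Rational(187868393, 15179), -1)) = Mul(-279, Rational(15179, 187868393)) = Rational(-4234941, 187868393) ≈ -0.022542)
Add(n, Mul(-1, Mul(-92, Function('E')(-13)))) = Add(Rational(-4234941, 187868393), Mul(-1, Mul(-92, -9))) = Add(Rational(-4234941, 187868393), Mul(-1, 828)) = Add(Rational(-4234941, 187868393), -828) = Rational(-155559264345, 187868393)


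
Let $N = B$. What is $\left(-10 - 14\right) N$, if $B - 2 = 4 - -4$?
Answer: $-240$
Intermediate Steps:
$B = 10$ ($B = 2 + \left(4 - -4\right) = 2 + \left(4 + 4\right) = 2 + 8 = 10$)
$N = 10$
$\left(-10 - 14\right) N = \left(-10 - 14\right) 10 = \left(-24\right) 10 = -240$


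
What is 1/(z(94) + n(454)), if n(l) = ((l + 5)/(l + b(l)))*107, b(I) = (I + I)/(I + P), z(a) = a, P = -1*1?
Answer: 206570/41665769 ≈ 0.0049578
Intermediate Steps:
P = -1
b(I) = 2*I/(-1 + I) (b(I) = (I + I)/(I - 1) = (2*I)/(-1 + I) = 2*I/(-1 + I))
n(l) = 107*(5 + l)/(l + 2*l/(-1 + l)) (n(l) = ((l + 5)/(l + 2*l/(-1 + l)))*107 = ((5 + l)/(l + 2*l/(-1 + l)))*107 = 107*(5 + l)/(l + 2*l/(-1 + l)))
1/(z(94) + n(454)) = 1/(94 + 107*(-1 + 454)*(5 + 454)/(454*(1 + 454))) = 1/(94 + 107*(1/454)*453*459/455) = 1/(94 + 107*(1/454)*(1/455)*453*459) = 1/(94 + 22248189/206570) = 1/(41665769/206570) = 206570/41665769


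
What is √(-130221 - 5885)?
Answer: I*√136106 ≈ 368.93*I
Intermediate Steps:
√(-130221 - 5885) = √(-136106) = I*√136106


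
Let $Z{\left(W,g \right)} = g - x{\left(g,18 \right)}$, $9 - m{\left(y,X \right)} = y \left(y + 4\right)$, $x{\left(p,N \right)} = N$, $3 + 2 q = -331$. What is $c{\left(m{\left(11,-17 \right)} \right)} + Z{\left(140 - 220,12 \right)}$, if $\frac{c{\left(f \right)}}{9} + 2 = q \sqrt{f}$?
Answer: $-24 - 3006 i \sqrt{39} \approx -24.0 - 18772.0 i$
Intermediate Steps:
$q = -167$ ($q = - \frac{3}{2} + \frac{1}{2} \left(-331\right) = - \frac{3}{2} - \frac{331}{2} = -167$)
$m{\left(y,X \right)} = 9 - y \left(4 + y\right)$ ($m{\left(y,X \right)} = 9 - y \left(y + 4\right) = 9 - y \left(4 + y\right)$)
$c{\left(f \right)} = -18 - 1503 \sqrt{f}$ ($c{\left(f \right)} = -18 + 9 \left(- 167 \sqrt{f}\right) = -18 - 1503 \sqrt{f}$)
$Z{\left(W,g \right)} = -18 + g$ ($Z{\left(W,g \right)} = g - 18 = -18 + g$)
$c{\left(m{\left(11,-17 \right)} \right)} + Z{\left(140 - 220,12 \right)} = \left(-18 - 1503 \sqrt{9 - 11^{2} - 44}\right) + \left(-18 + 12\right) = \left(-18 - 1503 \sqrt{9 - 121 - 44}\right) - 6 = \left(-18 - 1503 \sqrt{-156}\right) - 6 = \left(-18 - 1503 \cdot 2 i \sqrt{39}\right) - 6 = \left(-18 - 3006 i \sqrt{39}\right) - 6 = -24 - 3006 i \sqrt{39}$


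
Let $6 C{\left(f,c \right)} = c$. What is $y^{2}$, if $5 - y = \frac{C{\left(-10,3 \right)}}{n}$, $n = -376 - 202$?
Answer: $\frac{33419961}{1336336} \approx 25.009$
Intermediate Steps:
$C{\left(f,c \right)} = \frac{c}{6}$
$n = -578$
$y = \frac{5781}{1156}$ ($y = 5 - \frac{\frac{1}{6} \cdot 3}{-578} = 5 - \frac{1}{2} \left(- \frac{1}{578}\right) = 5 - - \frac{1}{1156} = 5 + \frac{1}{1156} = \frac{5781}{1156} \approx 5.0009$)
$y^{2} = \left(\frac{5781}{1156}\right)^{2} = \frac{33419961}{1336336}$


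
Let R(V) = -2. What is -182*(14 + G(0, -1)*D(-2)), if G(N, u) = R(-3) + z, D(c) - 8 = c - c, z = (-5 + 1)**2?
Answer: -22932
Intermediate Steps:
z = 16 (z = (-4)**2 = 16)
D(c) = 8 (D(c) = 8 + (c - c) = 8 + 0 = 8)
G(N, u) = 14 (G(N, u) = -2 + 16 = 14)
-182*(14 + G(0, -1)*D(-2)) = -182*(14 + 14*8) = -182*(14 + 112) = -182*126 = -22932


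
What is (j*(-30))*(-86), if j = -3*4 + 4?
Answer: -20640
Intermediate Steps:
j = -8 (j = -12 + 4 = -8)
(j*(-30))*(-86) = -8*(-30)*(-86) = 240*(-86) = -20640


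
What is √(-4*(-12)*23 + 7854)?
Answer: √8958 ≈ 94.647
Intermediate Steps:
√(-4*(-12)*23 + 7854) = √(48*23 + 7854) = √(1104 + 7854) = √8958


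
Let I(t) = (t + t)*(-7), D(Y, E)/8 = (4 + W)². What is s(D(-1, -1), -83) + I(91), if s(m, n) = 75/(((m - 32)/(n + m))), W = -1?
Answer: -10357/8 ≈ -1294.6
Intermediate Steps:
D(Y, E) = 72 (D(Y, E) = 8*(4 - 1)² = 8*3² = 8*9 = 72)
s(m, n) = 75*(m + n)/(-32 + m) (s(m, n) = 75/(((-32 + m)/(m + n))) = 75*((m + n)/(-32 + m)) = 75*(m + n)/(-32 + m))
I(t) = -14*t (I(t) = (2*t)*(-7) = -14*t)
s(D(-1, -1), -83) + I(91) = 75*(72 - 83)/(-32 + 72) - 14*91 = 75*(-11)/40 - 1274 = 75*(1/40)*(-11) - 1274 = -165/8 - 1274 = -10357/8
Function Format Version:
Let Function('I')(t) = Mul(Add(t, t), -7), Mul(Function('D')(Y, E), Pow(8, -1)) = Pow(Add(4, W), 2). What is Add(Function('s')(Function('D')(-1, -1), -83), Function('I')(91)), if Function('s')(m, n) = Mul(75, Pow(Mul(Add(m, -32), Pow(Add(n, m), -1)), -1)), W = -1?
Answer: Rational(-10357, 8) ≈ -1294.6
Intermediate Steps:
Function('D')(Y, E) = 72 (Function('D')(Y, E) = Mul(8, Pow(Add(4, -1), 2)) = Mul(8, Pow(3, 2)) = Mul(8, 9) = 72)
Function('s')(m, n) = Mul(75, Pow(Add(-32, m), -1), Add(m, n)) (Function('s')(m, n) = Mul(75, Pow(Mul(Add(-32, m), Pow(Add(m, n), -1)), -1)) = Mul(75, Pow(Mul(Pow(Add(m, n), -1), Add(-32, m)), -1)) = Mul(75, Mul(Pow(Add(-32, m), -1), Add(m, n))) = Mul(75, Pow(Add(-32, m), -1), Add(m, n)))
Function('I')(t) = Mul(-14, t) (Function('I')(t) = Mul(Mul(2, t), -7) = Mul(-14, t))
Add(Function('s')(Function('D')(-1, -1), -83), Function('I')(91)) = Add(Mul(75, Pow(Add(-32, 72), -1), Add(72, -83)), Mul(-14, 91)) = Add(Mul(75, Pow(40, -1), -11), -1274) = Add(Mul(75, Rational(1, 40), -11), -1274) = Add(Rational(-165, 8), -1274) = Rational(-10357, 8)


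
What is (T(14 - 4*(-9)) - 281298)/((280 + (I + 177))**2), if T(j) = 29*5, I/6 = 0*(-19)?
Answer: -281153/208849 ≈ -1.3462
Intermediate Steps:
I = 0 (I = 6*(0*(-19)) = 6*0 = 0)
T(j) = 145
(T(14 - 4*(-9)) - 281298)/((280 + (I + 177))**2) = (145 - 281298)/((280 + (0 + 177))**2) = -281153/(280 + 177)**2 = -281153/(457**2) = -281153/208849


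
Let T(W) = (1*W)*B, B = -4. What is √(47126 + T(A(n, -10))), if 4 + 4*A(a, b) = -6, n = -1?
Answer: 4*√2946 ≈ 217.11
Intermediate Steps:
A(a, b) = -5/2 (A(a, b) = -1 + (¼)*(-6) = -1 - 3/2 = -5/2)
T(W) = -4*W (T(W) = (1*W)*(-4) = W*(-4) = -4*W)
√(47126 + T(A(n, -10))) = √(47126 - 4*(-5/2)) = √(47126 + 10) = √47136 = 4*√2946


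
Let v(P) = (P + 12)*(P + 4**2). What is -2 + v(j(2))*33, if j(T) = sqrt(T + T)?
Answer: 8314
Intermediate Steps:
j(T) = sqrt(2)*sqrt(T) (j(T) = sqrt(2*T) = sqrt(2)*sqrt(T))
v(P) = (12 + P)*(16 + P) (v(P) = (12 + P)*(P + 16) = (12 + P)*(16 + P))
-2 + v(j(2))*33 = -2 + (192 + (sqrt(2)*sqrt(2))**2 + 28*(sqrt(2)*sqrt(2)))*33 = -2 + (192 + 2**2 + 28*2)*33 = -2 + (192 + 4 + 56)*33 = -2 + 252*33 = -2 + 8316 = 8314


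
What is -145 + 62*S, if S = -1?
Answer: -207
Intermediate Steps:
-145 + 62*S = -145 + 62*(-1) = -145 - 62 = -207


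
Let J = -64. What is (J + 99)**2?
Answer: 1225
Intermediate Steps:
(J + 99)**2 = (-64 + 99)**2 = 35**2 = 1225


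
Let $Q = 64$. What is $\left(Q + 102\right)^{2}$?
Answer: $27556$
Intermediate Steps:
$\left(Q + 102\right)^{2} = \left(64 + 102\right)^{2} = 166^{2} = 27556$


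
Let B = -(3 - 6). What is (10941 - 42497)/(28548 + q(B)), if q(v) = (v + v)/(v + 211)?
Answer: -482356/436377 ≈ -1.1054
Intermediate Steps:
B = 3 (B = -1*(-3) = 3)
q(v) = 2*v/(211 + v) (q(v) = (2*v)/(211 + v) = 2*v/(211 + v))
(10941 - 42497)/(28548 + q(B)) = (10941 - 42497)/(28548 + 2*3/(211 + 3)) = -31556/(28548 + 2*3/214) = -31556/(28548 + 2*3*(1/214)) = -31556/(28548 + 3/107) = -31556/3054639/107 = -31556*107/3054639 = -482356/436377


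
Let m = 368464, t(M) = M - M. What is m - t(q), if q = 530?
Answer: 368464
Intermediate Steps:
t(M) = 0
m - t(q) = 368464 - 1*0 = 368464 + 0 = 368464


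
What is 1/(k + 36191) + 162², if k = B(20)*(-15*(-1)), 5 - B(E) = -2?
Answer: 952552225/36296 ≈ 26244.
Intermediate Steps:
B(E) = 7 (B(E) = 5 - 1*(-2) = 5 + 2 = 7)
k = 105 (k = 7*(-15*(-1)) = 7*15 = 105)
1/(k + 36191) + 162² = 1/(105 + 36191) + 162² = 1/36296 + 26244 = 952552225/36296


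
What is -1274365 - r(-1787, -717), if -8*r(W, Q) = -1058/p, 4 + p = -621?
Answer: -3185911971/2500 ≈ -1.2744e+6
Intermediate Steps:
p = -625 (p = -4 - 621 = -625)
r(W, Q) = -529/2500 (r(W, Q) = -(-529)/(4*(-625)) = -(-529)*(-1)/(4*625) = -1/8*1058/625 = -529/2500)
-1274365 - r(-1787, -717) = -1274365 - 1*(-529/2500) = -1274365 + 529/2500 = -3185911971/2500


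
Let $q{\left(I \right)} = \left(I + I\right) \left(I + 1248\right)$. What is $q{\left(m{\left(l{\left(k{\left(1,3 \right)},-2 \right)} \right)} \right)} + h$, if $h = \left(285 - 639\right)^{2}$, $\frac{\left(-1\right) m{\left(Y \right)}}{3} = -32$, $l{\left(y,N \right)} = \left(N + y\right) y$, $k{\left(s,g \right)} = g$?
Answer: $383364$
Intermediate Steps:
$l{\left(y,N \right)} = y \left(N + y\right)$
$m{\left(Y \right)} = 96$ ($m{\left(Y \right)} = \left(-3\right) \left(-32\right) = 96$)
$h = 125316$ ($h = \left(-354\right)^{2} = 125316$)
$q{\left(I \right)} = 2 I \left(1248 + I\right)$
$q{\left(m{\left(l{\left(k{\left(1,3 \right)},-2 \right)} \right)} \right)} + h = 2 \cdot 96 \left(1248 + 96\right) + 125316 = 2 \cdot 96 \cdot 1344 + 125316 = 258048 + 125316 = 383364$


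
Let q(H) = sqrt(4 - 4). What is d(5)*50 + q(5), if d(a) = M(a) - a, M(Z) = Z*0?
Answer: -250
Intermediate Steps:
M(Z) = 0
q(H) = 0 (q(H) = sqrt(0) = 0)
d(a) = -a (d(a) = 0 - a = -a)
d(5)*50 + q(5) = -1*5*50 + 0 = -5*50 + 0 = -250 + 0 = -250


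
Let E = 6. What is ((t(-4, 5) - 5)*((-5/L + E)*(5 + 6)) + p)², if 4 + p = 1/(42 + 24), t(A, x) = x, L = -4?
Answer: 69169/4356 ≈ 15.879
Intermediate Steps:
p = -263/66 (p = -4 + 1/(42 + 24) = -4 + 1/66 = -263/66 ≈ -3.9848)
((t(-4, 5) - 5)*((-5/L + E)*(5 + 6)) + p)² = ((5 - 5)*((-5/(-4) + 6)*(5 + 6)) - 263/66)² = (0*((-5*(-¼) + 6)*11) - 263/66)² = (0*((5/4 + 6)*11) - 263/66)² = (0*((29/4)*11) - 263/66)² = (0*(319/4) - 263/66)² = (0 - 263/66)² = (-263/66)² = 69169/4356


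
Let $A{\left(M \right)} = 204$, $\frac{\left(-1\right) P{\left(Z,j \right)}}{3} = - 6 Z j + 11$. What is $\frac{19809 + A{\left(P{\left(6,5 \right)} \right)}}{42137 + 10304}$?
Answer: $\frac{20013}{52441} \approx 0.38163$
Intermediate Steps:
$P{\left(Z,j \right)} = -33 + 18 Z j$ ($P{\left(Z,j \right)} = - 3 \left(- 6 Z j + 11\right) = - 3 \left(11 - 6 Z j\right) = -33 + 18 Z j$)
$\frac{19809 + A{\left(P{\left(6,5 \right)} \right)}}{42137 + 10304} = \frac{19809 + 204}{42137 + 10304} = \frac{20013}{52441}$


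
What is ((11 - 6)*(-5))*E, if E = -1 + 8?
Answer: -175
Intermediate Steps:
E = 7
((11 - 6)*(-5))*E = ((11 - 6)*(-5))*7 = (5*(-5))*7 = -25*7 = -175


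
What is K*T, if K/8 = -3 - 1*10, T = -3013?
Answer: 313352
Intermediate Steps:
K = -104 (K = 8*(-3 - 1*10) = 8*(-3 - 10) = 8*(-13) = -104)
K*T = -104*(-3013) = 313352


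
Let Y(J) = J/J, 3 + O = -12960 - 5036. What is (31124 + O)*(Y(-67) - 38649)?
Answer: -507255000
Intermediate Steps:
O = -17999 (O = -3 + (-12960 - 5036) = -3 - 17996 = -17999)
Y(J) = 1
(31124 + O)*(Y(-67) - 38649) = (31124 - 17999)*(1 - 38649) = 13125*(-38648) = -507255000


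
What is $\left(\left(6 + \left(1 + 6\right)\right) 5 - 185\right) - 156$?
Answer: $-276$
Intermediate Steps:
$\left(\left(6 + \left(1 + 6\right)\right) 5 - 185\right) - 156 = \left(\left(6 + 7\right) 5 - 185\right) - 156 = \left(13 \cdot 5 - 185\right) - 156 = \left(65 - 185\right) - 156 = -120 - 156 = -276$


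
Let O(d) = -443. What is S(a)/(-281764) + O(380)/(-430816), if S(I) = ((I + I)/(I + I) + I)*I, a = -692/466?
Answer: 1689896940915/1647514246972384 ≈ 0.0010257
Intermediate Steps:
a = -346/233 (a = -692*1/466 = -346/233 ≈ -1.4850)
S(I) = I*(1 + I) (S(I) = ((2*I)/((2*I)) + I)*I = ((2*I)*(1/(2*I)) + I)*I = (1 + I)*I = I*(1 + I))
S(a)/(-281764) + O(380)/(-430816) = -346*(1 - 346/233)/233/(-281764) - 443/(-430816) = -346/233*(-113/233)*(-1/281764) - 443*(-1/430816) = (39098/54289)*(-1/281764) + 443/430816 = -19549/7648342898 + 443/430816 = 1689896940915/1647514246972384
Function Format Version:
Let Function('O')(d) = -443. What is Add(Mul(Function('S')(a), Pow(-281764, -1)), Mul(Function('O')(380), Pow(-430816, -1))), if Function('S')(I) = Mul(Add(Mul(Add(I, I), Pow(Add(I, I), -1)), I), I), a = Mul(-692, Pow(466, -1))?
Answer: Rational(1689896940915, 1647514246972384) ≈ 0.0010257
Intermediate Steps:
a = Rational(-346, 233) (a = Mul(-692, Rational(1, 466)) = Rational(-346, 233) ≈ -1.4850)
Function('S')(I) = Mul(I, Add(1, I)) (Function('S')(I) = Mul(Add(Mul(Mul(2, I), Pow(Mul(2, I), -1)), I), I) = Mul(Add(Mul(Mul(2, I), Mul(Rational(1, 2), Pow(I, -1))), I), I) = Mul(Add(1, I), I) = Mul(I, Add(1, I)))
Add(Mul(Function('S')(a), Pow(-281764, -1)), Mul(Function('O')(380), Pow(-430816, -1))) = Add(Mul(Mul(Rational(-346, 233), Add(1, Rational(-346, 233))), Pow(-281764, -1)), Mul(-443, Pow(-430816, -1))) = Add(Mul(Mul(Rational(-346, 233), Rational(-113, 233)), Rational(-1, 281764)), Mul(-443, Rational(-1, 430816))) = Add(Mul(Rational(39098, 54289), Rational(-1, 281764)), Rational(443, 430816)) = Add(Rational(-19549, 7648342898), Rational(443, 430816)) = Rational(1689896940915, 1647514246972384)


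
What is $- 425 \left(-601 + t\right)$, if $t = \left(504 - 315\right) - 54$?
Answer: $198050$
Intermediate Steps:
$t = 135$ ($t = 189 - 54 = 135$)
$- 425 \left(-601 + t\right) = - 425 \left(-601 + 135\right) = \left(-425\right) \left(-466\right) = 198050$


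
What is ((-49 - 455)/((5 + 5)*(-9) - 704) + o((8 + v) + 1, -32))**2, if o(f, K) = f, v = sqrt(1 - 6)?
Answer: 13842580/157609 + 7650*I*sqrt(5)/397 ≈ 87.829 + 43.088*I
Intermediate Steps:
v = I*sqrt(5) (v = sqrt(-5) = I*sqrt(5) ≈ 2.2361*I)
((-49 - 455)/((5 + 5)*(-9) - 704) + o((8 + v) + 1, -32))**2 = ((-49 - 455)/((5 + 5)*(-9) - 704) + ((8 + I*sqrt(5)) + 1))**2 = (-504/(10*(-9) - 704) + (9 + I*sqrt(5)))**2 = (-504/(-90 - 704) + (9 + I*sqrt(5)))**2 = (-504/(-794) + (9 + I*sqrt(5)))**2 = (-504*(-1/794) + (9 + I*sqrt(5)))**2 = (252/397 + (9 + I*sqrt(5)))**2 = (3825/397 + I*sqrt(5))**2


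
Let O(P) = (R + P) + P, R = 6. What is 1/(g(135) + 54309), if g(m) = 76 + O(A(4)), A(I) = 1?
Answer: 1/54393 ≈ 1.8385e-5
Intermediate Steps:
O(P) = 6 + 2*P (O(P) = (6 + P) + P = 6 + 2*P)
g(m) = 84 (g(m) = 76 + (6 + 2*1) = 76 + (6 + 2) = 76 + 8 = 84)
1/(g(135) + 54309) = 1/(84 + 54309) = 1/54393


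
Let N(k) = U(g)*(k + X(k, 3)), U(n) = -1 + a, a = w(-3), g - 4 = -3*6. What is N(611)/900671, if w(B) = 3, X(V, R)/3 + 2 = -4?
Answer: 1186/900671 ≈ 0.0013168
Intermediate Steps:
X(V, R) = -18 (X(V, R) = -6 + 3*(-4) = -6 - 12 = -18)
g = -14 (g = 4 - 3*6 = 4 - 18 = -14)
a = 3
U(n) = 2 (U(n) = -1 + 3 = 2)
N(k) = -36 + 2*k (N(k) = 2*(k - 18) = 2*(-18 + k) = -36 + 2*k)
N(611)/900671 = (-36 + 2*611)/900671 = (-36 + 1222)*(1/900671) = 1186*(1/900671) = 1186/900671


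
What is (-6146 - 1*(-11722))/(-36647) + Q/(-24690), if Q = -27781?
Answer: 880418867/904814430 ≈ 0.97304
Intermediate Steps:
(-6146 - 1*(-11722))/(-36647) + Q/(-24690) = (-6146 - 1*(-11722))/(-36647) - 27781/(-24690) = (-6146 + 11722)*(-1/36647) - 27781*(-1/24690) = 5576*(-1/36647) + 27781/24690 = -5576/36647 + 27781/24690 = 880418867/904814430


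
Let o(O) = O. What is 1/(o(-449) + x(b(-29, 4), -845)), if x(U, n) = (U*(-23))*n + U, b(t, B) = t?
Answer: -1/564093 ≈ -1.7728e-6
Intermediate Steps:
x(U, n) = U - 23*U*n (x(U, n) = (-23*U)*n + U = -23*U*n + U = U - 23*U*n)
1/(o(-449) + x(b(-29, 4), -845)) = 1/(-449 - 29*(1 - 23*(-845))) = 1/(-449 - 29*(1 + 19435)) = 1/(-449 - 29*19436) = 1/(-449 - 563644) = 1/(-564093) = -1/564093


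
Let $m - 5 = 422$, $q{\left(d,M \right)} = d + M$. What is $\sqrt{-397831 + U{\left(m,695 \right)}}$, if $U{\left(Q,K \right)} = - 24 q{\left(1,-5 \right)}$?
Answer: $i \sqrt{397735} \approx 630.66 i$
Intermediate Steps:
$q{\left(d,M \right)} = M + d$
$m = 427$ ($m = 5 + 422 = 427$)
$U{\left(Q,K \right)} = 96$ ($U{\left(Q,K \right)} = - 24 \left(-5 + 1\right) = \left(-24\right) \left(-4\right) = 96$)
$\sqrt{-397831 + U{\left(m,695 \right)}} = \sqrt{-397831 + 96} = \sqrt{-397735} = i \sqrt{397735}$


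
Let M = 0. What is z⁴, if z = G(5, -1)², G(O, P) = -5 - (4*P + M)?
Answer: 1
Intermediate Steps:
G(O, P) = -5 - 4*P (G(O, P) = -5 - (4*P + 0) = -5 - 4*P)
z = 1 (z = (-5 - 4*(-1))² = (-5 + 4)² = (-1)² = 1)
z⁴ = 1⁴ = 1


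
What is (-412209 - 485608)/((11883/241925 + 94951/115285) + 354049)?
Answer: -5008081337205325/1974913106011991 ≈ -2.5359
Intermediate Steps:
(-412209 - 485608)/((11883/241925 + 94951/115285) + 354049) = -897817/((11883*(1/241925) + 94951*(1/115285)) + 354049) = -897817/((11883/241925 + 94951/115285) + 354049) = -897817/(4868190466/5578064725 + 354049) = -897817/1974913106011991/5578064725 = -897817*5578064725/1974913106011991 = -5008081337205325/1974913106011991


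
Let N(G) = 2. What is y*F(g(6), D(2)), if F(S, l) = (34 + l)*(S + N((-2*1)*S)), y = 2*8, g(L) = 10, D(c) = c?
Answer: 6912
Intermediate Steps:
y = 16
F(S, l) = (2 + S)*(34 + l) (F(S, l) = (34 + l)*(S + 2) = (34 + l)*(2 + S) = (2 + S)*(34 + l))
y*F(g(6), D(2)) = 16*(68 + 2*2 + 34*10 + 10*2) = 16*(68 + 4 + 340 + 20) = 16*432 = 6912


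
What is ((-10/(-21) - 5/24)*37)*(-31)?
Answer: -17205/56 ≈ -307.23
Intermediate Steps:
((-10/(-21) - 5/24)*37)*(-31) = ((-10*(-1/21) - 5*1/24)*37)*(-31) = ((10/21 - 5/24)*37)*(-31) = ((15/56)*37)*(-31) = (555/56)*(-31) = -17205/56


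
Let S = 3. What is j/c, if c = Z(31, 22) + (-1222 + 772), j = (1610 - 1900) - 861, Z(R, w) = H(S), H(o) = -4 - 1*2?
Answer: 1151/456 ≈ 2.5241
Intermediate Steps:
H(o) = -6 (H(o) = -4 - 2 = -6)
Z(R, w) = -6
j = -1151 (j = -290 - 861 = -1151)
c = -456 (c = -6 + (-1222 + 772) = -6 - 450 = -456)
j/c = -1151/(-456) = -1151*(-1/456) = 1151/456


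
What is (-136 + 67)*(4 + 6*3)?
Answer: -1518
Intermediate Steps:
(-136 + 67)*(4 + 6*3) = -69*(4 + 18) = -69*22 = -1518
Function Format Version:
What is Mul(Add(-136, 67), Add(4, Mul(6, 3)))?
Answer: -1518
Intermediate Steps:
Mul(Add(-136, 67), Add(4, Mul(6, 3))) = Mul(-69, Add(4, 18)) = Mul(-69, 22) = -1518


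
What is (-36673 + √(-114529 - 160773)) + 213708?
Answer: 177035 + I*√275302 ≈ 1.7704e+5 + 524.69*I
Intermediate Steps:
(-36673 + √(-114529 - 160773)) + 213708 = (-36673 + √(-275302)) + 213708 = (-36673 + I*√275302) + 213708 = 177035 + I*√275302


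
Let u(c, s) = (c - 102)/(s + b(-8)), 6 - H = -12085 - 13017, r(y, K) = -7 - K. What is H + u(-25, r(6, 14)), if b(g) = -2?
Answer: 577611/23 ≈ 25114.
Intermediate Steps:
H = 25108 (H = 6 - (-12085 - 13017) = 6 - 1*(-25102) = 6 + 25102 = 25108)
u(c, s) = (-102 + c)/(-2 + s) (u(c, s) = (c - 102)/(s - 2) = (-102 + c)/(-2 + s))
H + u(-25, r(6, 14)) = 25108 + (-102 - 25)/(-2 + (-7 - 1*14)) = 25108 - 127/(-2 + (-7 - 14)) = 25108 - 127/(-2 - 21) = 25108 - 127/(-23) = 25108 - 1/23*(-127) = 25108 + 127/23 = 577611/23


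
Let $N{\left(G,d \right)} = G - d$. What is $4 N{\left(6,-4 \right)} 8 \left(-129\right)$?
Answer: $-41280$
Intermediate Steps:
$4 N{\left(6,-4 \right)} 8 \left(-129\right) = 4 \left(6 - -4\right) 8 \left(-129\right) = 4 \left(6 + 4\right) 8 \left(-129\right) = 4 \cdot 10 \cdot 8 \left(-129\right) = 40 \cdot 8 \left(-129\right) = 320 \left(-129\right) = -41280$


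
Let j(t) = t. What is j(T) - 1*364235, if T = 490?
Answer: -363745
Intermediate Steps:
j(T) - 1*364235 = 490 - 1*364235 = 490 - 364235 = -363745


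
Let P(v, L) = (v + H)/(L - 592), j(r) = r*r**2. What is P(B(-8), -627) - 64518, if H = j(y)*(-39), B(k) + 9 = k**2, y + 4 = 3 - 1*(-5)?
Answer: -78645001/1219 ≈ -64516.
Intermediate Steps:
y = 4 (y = -4 + (3 - 1*(-5)) = -4 + (3 + 5) = -4 + 8 = 4)
B(k) = -9 + k**2
j(r) = r**3
H = -2496 (H = 4**3*(-39) = 64*(-39) = -2496)
P(v, L) = (-2496 + v)/(-592 + L) (P(v, L) = (v - 2496)/(L - 592) = (-2496 + v)/(-592 + L))
P(B(-8), -627) - 64518 = (-2496 + (-9 + (-8)**2))/(-592 - 627) - 64518 = (-2496 + (-9 + 64))/(-1219) - 64518 = -(-2496 + 55)/1219 - 64518 = -1/1219*(-2441) - 64518 = 2441/1219 - 64518 = -78645001/1219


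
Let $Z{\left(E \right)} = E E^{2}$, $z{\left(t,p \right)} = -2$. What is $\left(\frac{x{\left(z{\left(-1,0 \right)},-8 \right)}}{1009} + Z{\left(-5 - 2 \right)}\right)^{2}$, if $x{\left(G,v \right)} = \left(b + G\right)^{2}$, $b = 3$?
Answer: $\frac{119775519396}{1018081} \approx 1.1765 \cdot 10^{5}$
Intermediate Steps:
$x{\left(G,v \right)} = \left(3 + G\right)^{2}$
$Z{\left(E \right)} = E^{3}$
$\left(\frac{x{\left(z{\left(-1,0 \right)},-8 \right)}}{1009} + Z{\left(-5 - 2 \right)}\right)^{2} = \left(\frac{\left(3 - 2\right)^{2}}{1009} + \left(-5 - 2\right)^{3}\right)^{2} = \left(1^{2} \cdot \frac{1}{1009} + \left(-5 - 2\right)^{3}\right)^{2} = \left(1 \cdot \frac{1}{1009} + \left(-7\right)^{3}\right)^{2} = \left(\frac{1}{1009} - 343\right)^{2} = \left(- \frac{346086}{1009}\right)^{2} = \frac{119775519396}{1018081}$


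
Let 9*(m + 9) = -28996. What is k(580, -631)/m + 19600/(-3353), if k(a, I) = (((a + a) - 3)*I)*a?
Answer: 1825363509860/13927883 ≈ 1.3106e+5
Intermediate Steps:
m = -29077/9 (m = -9 + (1/9)*(-28996) = -9 - 28996/9 = -29077/9 ≈ -3230.8)
k(a, I) = I*a*(-3 + 2*a) (k(a, I) = ((2*a - 3)*I)*a = ((-3 + 2*a)*I)*a = (I*(-3 + 2*a))*a = I*a*(-3 + 2*a))
k(580, -631)/m + 19600/(-3353) = (-631*580*(-3 + 2*580))/(-29077/9) + 19600/(-3353) = -631*580*(-3 + 1160)*(-9/29077) + 19600*(-1/3353) = -631*580*1157*(-9/29077) - 2800/479 = -423438860*(-9/29077) - 2800/479 = 3810949740/29077 - 2800/479 = 1825363509860/13927883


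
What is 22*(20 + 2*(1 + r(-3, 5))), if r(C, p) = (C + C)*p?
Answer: -836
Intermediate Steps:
r(C, p) = 2*C*p (r(C, p) = (2*C)*p = 2*C*p)
22*(20 + 2*(1 + r(-3, 5))) = 22*(20 + 2*(1 + 2*(-3)*5)) = 22*(20 + 2*(1 - 30)) = 22*(20 + 2*(-29)) = 22*(20 - 58) = 22*(-38) = -836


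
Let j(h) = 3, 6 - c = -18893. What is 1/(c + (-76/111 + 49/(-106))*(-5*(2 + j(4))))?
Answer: 11766/222703009 ≈ 5.2833e-5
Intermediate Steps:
c = 18899 (c = 6 - 1*(-18893) = 6 + 18893 = 18899)
1/(c + (-76/111 + 49/(-106))*(-5*(2 + j(4)))) = 1/(18899 + (-76/111 + 49/(-106))*(-5*(2 + 3))) = 1/(18899 + (-76*1/111 + 49*(-1/106))*(-5*5)) = 1/(18899 + (-76/111 - 49/106)*(-25)) = 1/(18899 - 13495/11766*(-25)) = 1/(18899 + 337375/11766) = 1/(222703009/11766) = 11766/222703009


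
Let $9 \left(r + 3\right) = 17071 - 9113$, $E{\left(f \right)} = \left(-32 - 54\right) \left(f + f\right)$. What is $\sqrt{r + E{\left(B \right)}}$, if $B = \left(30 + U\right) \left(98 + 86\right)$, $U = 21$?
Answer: $\frac{i \sqrt{14518501}}{3} \approx 1270.1 i$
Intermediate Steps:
$B = 9384$ ($B = \left(30 + 21\right) \left(98 + 86\right) = 51 \cdot 184 = 9384$)
$E{\left(f \right)} = - 172 f$ ($E{\left(f \right)} = - 86 \cdot 2 f = - 172 f$)
$r = \frac{7931}{9}$ ($r = -3 + \frac{17071 - 9113}{9} = -3 + \frac{1}{9} \cdot 7958 = -3 + \frac{7958}{9} = \frac{7931}{9} \approx 881.22$)
$\sqrt{r + E{\left(B \right)}} = \sqrt{\frac{7931}{9} - 1614048} = \sqrt{- \frac{14518501}{9}} = \frac{i \sqrt{14518501}}{3}$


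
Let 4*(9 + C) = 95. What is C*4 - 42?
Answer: 17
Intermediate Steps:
C = 59/4 (C = -9 + (¼)*95 = -9 + 95/4 = 59/4 ≈ 14.750)
C*4 - 42 = (59/4)*4 - 42 = 59 - 42 = 17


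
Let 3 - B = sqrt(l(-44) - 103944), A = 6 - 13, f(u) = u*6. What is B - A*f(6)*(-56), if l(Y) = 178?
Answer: -14109 - 13*I*sqrt(614) ≈ -14109.0 - 322.13*I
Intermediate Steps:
f(u) = 6*u
A = -7
B = 3 - 13*I*sqrt(614) (B = 3 - sqrt(178 - 103944) = 3 - sqrt(-103766) = 3 - 13*I*sqrt(614) ≈ 3.0 - 322.13*I)
B - A*f(6)*(-56) = (3 - 13*I*sqrt(614)) - (-42*6)*(-56) = (3 - 13*I*sqrt(614)) - (-7*36)*(-56) = (3 - 13*I*sqrt(614)) - (-252)*(-56) = (3 - 13*I*sqrt(614)) - 1*14112 = (3 - 13*I*sqrt(614)) - 14112 = -14109 - 13*I*sqrt(614)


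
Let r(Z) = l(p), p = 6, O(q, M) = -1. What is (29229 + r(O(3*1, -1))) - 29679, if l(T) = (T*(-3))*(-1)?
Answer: -432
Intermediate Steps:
l(T) = 3*T (l(T) = -3*T*(-1) = 3*T)
r(Z) = 18 (r(Z) = 3*6 = 18)
(29229 + r(O(3*1, -1))) - 29679 = (29229 + 18) - 29679 = 29247 - 29679 = -432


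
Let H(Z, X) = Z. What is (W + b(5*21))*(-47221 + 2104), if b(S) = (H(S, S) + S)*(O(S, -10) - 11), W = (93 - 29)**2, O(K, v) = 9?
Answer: -165850092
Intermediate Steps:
W = 4096 (W = 64**2 = 4096)
b(S) = -4*S (b(S) = (S + S)*(9 - 11) = (2*S)*(-2) = -4*S)
(W + b(5*21))*(-47221 + 2104) = (4096 - 20*21)*(-47221 + 2104) = (4096 - 4*105)*(-45117) = (4096 - 420)*(-45117) = 3676*(-45117) = -165850092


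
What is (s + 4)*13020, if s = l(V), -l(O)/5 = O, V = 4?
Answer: -208320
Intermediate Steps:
l(O) = -5*O
s = -20 (s = -5*4 = -20)
(s + 4)*13020 = (-20 + 4)*13020 = -16*13020 = -208320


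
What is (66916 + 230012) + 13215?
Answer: 310143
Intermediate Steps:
(66916 + 230012) + 13215 = 296928 + 13215 = 310143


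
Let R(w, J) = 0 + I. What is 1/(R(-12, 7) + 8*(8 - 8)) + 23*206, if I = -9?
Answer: 42641/9 ≈ 4737.9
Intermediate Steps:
R(w, J) = -9 (R(w, J) = 0 - 9 = -9)
1/(R(-12, 7) + 8*(8 - 8)) + 23*206 = 1/(-9 + 8*(8 - 8)) + 23*206 = 1/(-9 + 8*0) + 4738 = 1/(-9 + 0) + 4738 = 1/(-9) + 4738 = -1/9 + 4738 = 42641/9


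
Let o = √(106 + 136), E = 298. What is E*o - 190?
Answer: -190 + 3278*√2 ≈ 4445.8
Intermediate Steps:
o = 11*√2 (o = √242 = 11*√2 ≈ 15.556)
E*o - 190 = 298*(11*√2) - 190 = 3278*√2 - 190 = -190 + 3278*√2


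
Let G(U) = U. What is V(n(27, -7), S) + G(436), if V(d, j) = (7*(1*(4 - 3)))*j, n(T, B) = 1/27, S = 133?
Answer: 1367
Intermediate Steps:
n(T, B) = 1/27
V(d, j) = 7*j (V(d, j) = (7*(1*1))*j = (7*1)*j = 7*j)
V(n(27, -7), S) + G(436) = 7*133 + 436 = 931 + 436 = 1367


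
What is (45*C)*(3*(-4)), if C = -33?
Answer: 17820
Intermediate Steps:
(45*C)*(3*(-4)) = (45*(-33))*(3*(-4)) = -1485*(-12) = 17820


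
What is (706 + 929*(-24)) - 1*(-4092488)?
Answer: 4070898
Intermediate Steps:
(706 + 929*(-24)) - 1*(-4092488) = (706 - 22296) + 4092488 = -21590 + 4092488 = 4070898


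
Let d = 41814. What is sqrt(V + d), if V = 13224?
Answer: sqrt(55038) ≈ 234.60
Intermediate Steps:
sqrt(V + d) = sqrt(13224 + 41814) = sqrt(55038)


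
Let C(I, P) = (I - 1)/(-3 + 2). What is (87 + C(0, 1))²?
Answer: 7744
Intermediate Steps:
C(I, P) = 1 - I (C(I, P) = (-1 + I)/(-1) = (-1 + I)*(-1) = 1 - I)
(87 + C(0, 1))² = (87 + (1 - 1*0))² = (87 + (1 + 0))² = (87 + 1)² = 88² = 7744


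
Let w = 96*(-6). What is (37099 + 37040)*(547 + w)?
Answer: -2150031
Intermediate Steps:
w = -576
(37099 + 37040)*(547 + w) = (37099 + 37040)*(547 - 576) = 74139*(-29) = -2150031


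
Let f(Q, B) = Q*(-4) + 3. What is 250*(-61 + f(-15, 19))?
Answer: 500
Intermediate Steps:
f(Q, B) = 3 - 4*Q (f(Q, B) = -4*Q + 3 = 3 - 4*Q)
250*(-61 + f(-15, 19)) = 250*(-61 + (3 - 4*(-15))) = 250*(-61 + (3 + 60)) = 250*(-61 + 63) = 250*2 = 500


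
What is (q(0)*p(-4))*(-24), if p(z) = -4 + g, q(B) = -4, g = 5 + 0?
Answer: 96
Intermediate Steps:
g = 5
p(z) = 1 (p(z) = -4 + 5 = 1)
(q(0)*p(-4))*(-24) = -4*1*(-24) = -4*(-24) = 96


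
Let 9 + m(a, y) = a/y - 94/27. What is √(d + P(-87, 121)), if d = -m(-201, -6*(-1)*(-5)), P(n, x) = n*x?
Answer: I*√85221870/90 ≈ 102.57*I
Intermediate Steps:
m(a, y) = -337/27 + a/y (m(a, y) = -9 + (a/y - 94/27) = -9 + (-94/27 + a/y) = -337/27 + a/y)
d = 1561/270 (d = -(-337/27 - 201/(-6*(-1)*(-5))) = -(-337/27 - 201/(6*(-5))) = -(-337/27 - 201/(-30)) = -(-337/27 - 201*(-1/30)) = -(-337/27 + 67/10) = -1*(-1561/270) = 1561/270 ≈ 5.7815)
√(d + P(-87, 121)) = √(1561/270 - 87*121) = √(1561/270 - 10527) = √(-2840729/270) = I*√85221870/90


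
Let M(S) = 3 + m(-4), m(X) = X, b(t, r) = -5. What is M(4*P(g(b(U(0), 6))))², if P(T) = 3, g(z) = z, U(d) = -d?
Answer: 1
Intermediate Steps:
M(S) = -1 (M(S) = 3 - 4 = -1)
M(4*P(g(b(U(0), 6))))² = (-1)² = 1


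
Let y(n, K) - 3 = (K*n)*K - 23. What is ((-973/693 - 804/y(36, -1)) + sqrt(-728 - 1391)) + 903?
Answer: 337133/396 + I*sqrt(2119) ≈ 851.35 + 46.033*I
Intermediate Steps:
y(n, K) = -20 + n*K**2 (y(n, K) = 3 + ((K*n)*K - 23) = 3 + (n*K**2 - 23) = 3 + (-23 + n*K**2) = -20 + n*K**2)
((-973/693 - 804/y(36, -1)) + sqrt(-728 - 1391)) + 903 = ((-973/693 - 804/(-20 + 36*(-1)**2)) + sqrt(-728 - 1391)) + 903 = ((-973*1/693 - 804/(-20 + 36*1)) + sqrt(-2119)) + 903 = ((-139/99 - 804/(-20 + 36)) + I*sqrt(2119)) + 903 = ((-139/99 - 804/16) + I*sqrt(2119)) + 903 = ((-139/99 - 804*1/16) + I*sqrt(2119)) + 903 = ((-139/99 - 201/4) + I*sqrt(2119)) + 903 = (-20455/396 + I*sqrt(2119)) + 903 = 337133/396 + I*sqrt(2119)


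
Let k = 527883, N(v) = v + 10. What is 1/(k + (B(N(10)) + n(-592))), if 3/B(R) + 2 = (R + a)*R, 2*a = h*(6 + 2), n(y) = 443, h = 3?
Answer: 638/337071991 ≈ 1.8928e-6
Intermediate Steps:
N(v) = 10 + v
a = 12 (a = (3*(6 + 2))/2 = (3*8)/2 = (1/2)*24 = 12)
B(R) = 3/(-2 + R*(12 + R)) (B(R) = 3/(-2 + (R + 12)*R) = 3/(-2 + (12 + R)*R) = 3/(-2 + R*(12 + R)))
1/(k + (B(N(10)) + n(-592))) = 1/(527883 + (3/(-2 + (10 + 10)**2 + 12*(10 + 10)) + 443)) = 1/(527883 + (3/(-2 + 20**2 + 12*20) + 443)) = 1/(527883 + (3/(-2 + 400 + 240) + 443)) = 1/(527883 + (3/638 + 443)) = 1/(527883 + 282637/638) = 1/(337071991/638) = 638/337071991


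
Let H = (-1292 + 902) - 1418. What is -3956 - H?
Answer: -2148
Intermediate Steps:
H = -1808 (H = -390 - 1418 = -1808)
-3956 - H = -3956 - 1*(-1808) = -3956 + 1808 = -2148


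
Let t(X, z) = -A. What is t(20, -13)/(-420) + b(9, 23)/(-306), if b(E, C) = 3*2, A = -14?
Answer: -9/170 ≈ -0.052941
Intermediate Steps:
t(X, z) = 14 (t(X, z) = -1*(-14) = 14)
b(E, C) = 6
t(20, -13)/(-420) + b(9, 23)/(-306) = 14/(-420) + 6/(-306) = 14*(-1/420) + 6*(-1/306) = -1/30 - 1/51 = -9/170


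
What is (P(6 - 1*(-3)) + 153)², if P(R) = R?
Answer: 26244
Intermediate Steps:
(P(6 - 1*(-3)) + 153)² = ((6 - 1*(-3)) + 153)² = ((6 + 3) + 153)² = (9 + 153)² = 162² = 26244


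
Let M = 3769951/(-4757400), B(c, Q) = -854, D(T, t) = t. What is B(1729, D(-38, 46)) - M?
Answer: -4059049649/4757400 ≈ -853.21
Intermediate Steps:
M = -3769951/4757400 (M = 3769951*(-1/4757400) = -3769951/4757400 ≈ -0.79244)
B(1729, D(-38, 46)) - M = -854 - 1*(-3769951/4757400) = -854 + 3769951/4757400 = -4059049649/4757400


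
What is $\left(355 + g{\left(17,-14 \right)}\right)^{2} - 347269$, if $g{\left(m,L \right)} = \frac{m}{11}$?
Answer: $- \frac{26637465}{121} \approx -2.2014 \cdot 10^{5}$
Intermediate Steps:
$g{\left(m,L \right)} = \frac{m}{11}$ ($g{\left(m,L \right)} = m \frac{1}{11} = \frac{m}{11}$)
$\left(355 + g{\left(17,-14 \right)}\right)^{2} - 347269 = \left(355 + \frac{1}{11} \cdot 17\right)^{2} - 347269 = \left(355 + \frac{17}{11}\right)^{2} - 347269 = \left(\frac{3922}{11}\right)^{2} - 347269 = \frac{15382084}{121} - 347269 = - \frac{26637465}{121}$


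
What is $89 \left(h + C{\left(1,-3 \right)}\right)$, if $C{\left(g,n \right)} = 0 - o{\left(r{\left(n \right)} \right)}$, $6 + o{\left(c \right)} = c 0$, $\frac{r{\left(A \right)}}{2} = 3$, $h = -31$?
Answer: $-2225$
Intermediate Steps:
$r{\left(A \right)} = 6$ ($r{\left(A \right)} = 2 \cdot 3 = 6$)
$o{\left(c \right)} = -6$ ($o{\left(c \right)} = -6 + c 0 = -6 + 0 = -6$)
$C{\left(g,n \right)} = 6$ ($C{\left(g,n \right)} = 0 - -6 = 0 + 6 = 6$)
$89 \left(h + C{\left(1,-3 \right)}\right) = 89 \left(-31 + 6\right) = 89 \left(-25\right) = -2225$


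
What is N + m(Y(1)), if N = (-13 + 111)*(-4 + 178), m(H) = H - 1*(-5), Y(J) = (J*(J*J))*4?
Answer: 17061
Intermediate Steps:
Y(J) = 4*J³ (Y(J) = (J*J²)*4 = J³*4 = 4*J³)
m(H) = 5 + H (m(H) = H + 5 = 5 + H)
N = 17052 (N = 98*174 = 17052)
N + m(Y(1)) = 17052 + (5 + 4*1³) = 17052 + (5 + 4*1) = 17052 + (5 + 4) = 17052 + 9 = 17061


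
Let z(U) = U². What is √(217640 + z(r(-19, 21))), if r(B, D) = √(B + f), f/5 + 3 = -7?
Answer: √217571 ≈ 466.44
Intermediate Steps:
f = -50 (f = -15 + 5*(-7) = -15 - 35 = -50)
r(B, D) = √(-50 + B) (r(B, D) = √(B - 50) = √(-50 + B))
√(217640 + z(r(-19, 21))) = √(217640 + (√(-50 - 19))²) = √(217640 + (√(-69))²) = √(217640 + (I*√69)²) = √(217640 - 69) = √217571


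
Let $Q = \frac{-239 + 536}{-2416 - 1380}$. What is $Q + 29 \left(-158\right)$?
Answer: $- \frac{17393569}{3796} \approx -4582.1$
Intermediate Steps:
$Q = - \frac{297}{3796}$ ($Q = \frac{297}{-3796} = 297 \left(- \frac{1}{3796}\right) = - \frac{297}{3796} \approx -0.07824$)
$Q + 29 \left(-158\right) = - \frac{297}{3796} + 29 \left(-158\right) = - \frac{297}{3796} - 4582 = - \frac{17393569}{3796}$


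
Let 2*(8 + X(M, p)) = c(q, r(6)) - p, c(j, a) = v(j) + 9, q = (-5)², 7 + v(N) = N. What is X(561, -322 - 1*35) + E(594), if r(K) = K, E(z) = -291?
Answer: -107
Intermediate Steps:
v(N) = -7 + N
q = 25
c(j, a) = 2 + j (c(j, a) = (-7 + j) + 9 = 2 + j)
X(M, p) = 11/2 - p/2 (X(M, p) = -8 + ((2 + 25) - p)/2 = -8 + (27 - p)/2 = -8 + (27/2 - p/2) = 11/2 - p/2)
X(561, -322 - 1*35) + E(594) = (11/2 - (-322 - 1*35)/2) - 291 = (11/2 - (-322 - 35)/2) - 291 = (11/2 - ½*(-357)) - 291 = (11/2 + 357/2) - 291 = 184 - 291 = -107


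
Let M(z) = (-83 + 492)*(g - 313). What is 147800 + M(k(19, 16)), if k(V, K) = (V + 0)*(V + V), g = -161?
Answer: -46066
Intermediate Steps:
k(V, K) = 2*V² (k(V, K) = V*(2*V) = 2*V²)
M(z) = -193866 (M(z) = (-83 + 492)*(-161 - 313) = 409*(-474) = -193866)
147800 + M(k(19, 16)) = 147800 - 193866 = -46066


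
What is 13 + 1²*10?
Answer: 23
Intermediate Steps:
13 + 1²*10 = 13 + 1*10 = 13 + 10 = 23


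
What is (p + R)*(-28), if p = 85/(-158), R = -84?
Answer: 186998/79 ≈ 2367.1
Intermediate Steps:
p = -85/158 (p = 85*(-1/158) = -85/158 ≈ -0.53797)
(p + R)*(-28) = (-85/158 - 84)*(-28) = -13357/158*(-28) = 186998/79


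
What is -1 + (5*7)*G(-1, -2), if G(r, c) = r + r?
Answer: -71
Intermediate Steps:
G(r, c) = 2*r
-1 + (5*7)*G(-1, -2) = -1 + (5*7)*(2*(-1)) = -1 + 35*(-2) = -1 - 70 = -71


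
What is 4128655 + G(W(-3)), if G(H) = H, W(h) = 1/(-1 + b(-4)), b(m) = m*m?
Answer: 61929826/15 ≈ 4.1287e+6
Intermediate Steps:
b(m) = m²
W(h) = 1/15 (W(h) = 1/(-1 + (-4)²) = 1/(-1 + 16) = 1/15)
4128655 + G(W(-3)) = 4128655 + 1/15 = 61929826/15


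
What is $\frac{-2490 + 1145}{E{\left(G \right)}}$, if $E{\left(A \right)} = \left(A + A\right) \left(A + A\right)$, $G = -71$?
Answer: $- \frac{1345}{20164} \approx -0.066703$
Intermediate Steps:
$E{\left(A \right)} = 4 A^{2}$ ($E{\left(A \right)} = 2 A 2 A = 4 A^{2}$)
$\frac{-2490 + 1145}{E{\left(G \right)}} = \frac{-2490 + 1145}{4 \left(-71\right)^{2}} = - \frac{1345}{4 \cdot 5041} = - \frac{1345}{20164}$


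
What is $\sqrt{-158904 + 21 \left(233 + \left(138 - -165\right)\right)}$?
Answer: $8 i \sqrt{2307} \approx 384.25 i$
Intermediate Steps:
$\sqrt{-158904 + 21 \left(233 + \left(138 - -165\right)\right)} = \sqrt{-158904 + 21 \left(233 + \left(138 + 165\right)\right)} = \sqrt{-158904 + 21 \left(233 + 303\right)} = \sqrt{-158904 + 21 \cdot 536} = \sqrt{-158904 + 11256} = \sqrt{-147648} = 8 i \sqrt{2307}$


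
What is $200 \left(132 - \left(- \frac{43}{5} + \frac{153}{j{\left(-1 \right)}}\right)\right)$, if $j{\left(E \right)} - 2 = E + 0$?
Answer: $-2480$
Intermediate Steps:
$j{\left(E \right)} = 2 + E$ ($j{\left(E \right)} = 2 + \left(E + 0\right) = 2 + E$)
$200 \left(132 - \left(- \frac{43}{5} + \frac{153}{j{\left(-1 \right)}}\right)\right) = 200 \left(132 - \left(- \frac{43}{5} + \frac{153}{2 - 1}\right)\right) = 200 \left(132 - \left(- \frac{43}{5} + \frac{153}{1}\right)\right) = 200 \left(132 + \left(\left(-153\right) 1 + \frac{43}{5}\right)\right) = 200 \left(132 + \left(-153 + \frac{43}{5}\right)\right) = 200 \left(132 - \frac{722}{5}\right) = 200 \left(- \frac{62}{5}\right) = -2480$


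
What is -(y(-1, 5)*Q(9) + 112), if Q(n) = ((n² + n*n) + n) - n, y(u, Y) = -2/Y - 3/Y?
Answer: 50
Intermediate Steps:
y(u, Y) = -5/Y
Q(n) = 2*n² (Q(n) = ((n² + n²) + n) - n = (2*n² + n) - n = (n + 2*n²) - n = 2*n²)
-(y(-1, 5)*Q(9) + 112) = -((-5/5)*(2*9²) + 112) = -((-5*⅕)*(2*81) + 112) = -(-1*162 + 112) = -(-162 + 112) = -1*(-50) = 50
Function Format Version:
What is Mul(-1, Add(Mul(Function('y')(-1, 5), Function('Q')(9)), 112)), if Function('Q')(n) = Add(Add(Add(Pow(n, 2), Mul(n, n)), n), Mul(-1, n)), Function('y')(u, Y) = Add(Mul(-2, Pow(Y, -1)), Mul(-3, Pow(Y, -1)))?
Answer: 50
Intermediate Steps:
Function('y')(u, Y) = Mul(-5, Pow(Y, -1))
Function('Q')(n) = Mul(2, Pow(n, 2)) (Function('Q')(n) = Add(Add(Add(Pow(n, 2), Pow(n, 2)), n), Mul(-1, n)) = Add(Add(Mul(2, Pow(n, 2)), n), Mul(-1, n)) = Add(Add(n, Mul(2, Pow(n, 2))), Mul(-1, n)) = Mul(2, Pow(n, 2)))
Mul(-1, Add(Mul(Function('y')(-1, 5), Function('Q')(9)), 112)) = Mul(-1, Add(Mul(Mul(-5, Pow(5, -1)), Mul(2, Pow(9, 2))), 112)) = Mul(-1, Add(Mul(Mul(-5, Rational(1, 5)), Mul(2, 81)), 112)) = Mul(-1, Add(Mul(-1, 162), 112)) = Mul(-1, Add(-162, 112)) = Mul(-1, -50) = 50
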